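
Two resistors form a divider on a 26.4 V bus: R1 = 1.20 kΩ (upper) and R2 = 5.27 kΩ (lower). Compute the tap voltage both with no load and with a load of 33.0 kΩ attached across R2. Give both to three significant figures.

Unloaded: 21.5 V; loaded: 20.9 V

Open-circuit: V = 26.4 × 5.27/(1.20 + 5.27) = 21.5 V.
With the load, R2 becomes R2‖R_L = 4.544 kΩ, so V = 26.4 × 4.544/5.744 = 20.9 V.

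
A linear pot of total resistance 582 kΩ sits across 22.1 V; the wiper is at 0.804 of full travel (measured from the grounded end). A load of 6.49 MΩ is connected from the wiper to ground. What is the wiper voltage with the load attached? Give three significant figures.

V ≈ 17.5 V

The wiper splits the pot into (1−α)R = 114.1 kΩ above and αR = 467.9 kΩ below.
Lower section ‖ load = 436.5 kΩ.
V_wiper = 22.1 × 436.5/(114.1 + 436.5) = 17.5 V.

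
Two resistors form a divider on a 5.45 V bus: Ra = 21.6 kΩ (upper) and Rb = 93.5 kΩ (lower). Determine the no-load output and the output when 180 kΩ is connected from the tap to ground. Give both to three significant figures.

Open-circuit: V = 5.45 × 93.5/(21.6 + 93.5) = 4.43 V.
With the load, Rb becomes Rb‖R_L = 61.54 kΩ, so V = 5.45 × 61.54/83.14 = 4.03 V.

Unloaded: 4.43 V; loaded: 4.03 V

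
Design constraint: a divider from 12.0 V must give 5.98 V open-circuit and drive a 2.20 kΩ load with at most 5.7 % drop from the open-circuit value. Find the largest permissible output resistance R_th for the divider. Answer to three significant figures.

Loading drop = R_th/(R_th + R_L) ≤ 0.0570, so R_th ≤ R_L · ε/(1−ε) = 2.20 kΩ × 0.0570/0.9430 = 133 Ω.

R_th ≤ 133 Ω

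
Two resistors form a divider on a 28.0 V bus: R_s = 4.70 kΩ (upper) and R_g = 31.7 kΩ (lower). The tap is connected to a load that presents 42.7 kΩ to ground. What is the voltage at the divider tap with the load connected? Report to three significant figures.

V_out ≈ 22.3 V

The load sits in parallel with R_g: R_g‖R_L = (31.7 × 42.7) / (31.7 + 42.7) = 18.19 kΩ.
V_out = 28.0 × 18.19 / (4.70 + 18.19) = 28.0 × 18.19/22.89 = 22.3 V.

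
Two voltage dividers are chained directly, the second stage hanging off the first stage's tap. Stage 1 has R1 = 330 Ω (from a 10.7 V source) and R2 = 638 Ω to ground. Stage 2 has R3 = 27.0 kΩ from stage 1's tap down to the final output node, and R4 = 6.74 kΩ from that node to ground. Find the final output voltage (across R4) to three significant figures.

Stage 2 presents R3+R4 = 33740 Ω as a load on stage 1's tap.
Stage 1's lower leg becomes R2‖(R3+R4) = 626.2 Ω, so V_mid = 10.7 × 626.2/956.2 = 7.007 V.
Stage 2 is itself unloaded: V_out = V_mid × R4/(R3+R4) = 7.007 × 6740/33740 = 1.40 V.

V_out ≈ 1.40 V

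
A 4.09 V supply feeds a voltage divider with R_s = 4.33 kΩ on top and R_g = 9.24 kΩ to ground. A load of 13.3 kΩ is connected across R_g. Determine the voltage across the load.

The load sits in parallel with R_g: R_g‖R_L = (9.24 × 13.3) / (9.24 + 13.3) = 5.452 kΩ.
V_out = 4.09 × 5.452 / (4.33 + 5.452) = 4.09 × 5.452/9.782 = 2.28 V.

V_out ≈ 2.28 V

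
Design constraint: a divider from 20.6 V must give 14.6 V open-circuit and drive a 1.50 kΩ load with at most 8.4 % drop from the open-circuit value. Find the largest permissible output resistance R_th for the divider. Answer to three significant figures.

R_th ≤ 138 Ω

Loading drop = R_th/(R_th + R_L) ≤ 0.0840, so R_th ≤ R_L · ε/(1−ε) = 1.50 kΩ × 0.0840/0.9160 = 138 Ω.
(Any R1, R2 with R2/(R1+R2) = 0.709 and R1‖R2 ≤ 138 Ω will meet the spec.)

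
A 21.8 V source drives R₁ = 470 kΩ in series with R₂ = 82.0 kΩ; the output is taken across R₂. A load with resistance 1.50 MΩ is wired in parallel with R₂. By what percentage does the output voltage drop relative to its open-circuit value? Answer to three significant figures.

4.45 %

The divider's output (Thévenin) resistance is R₁‖R₂ = 69.82 kΩ.
Fractional drop under load = R_th/(R_th + R_L) = 69.82 / (69.82 + 1500) = 0.04448.
So the output falls by 4.45 %.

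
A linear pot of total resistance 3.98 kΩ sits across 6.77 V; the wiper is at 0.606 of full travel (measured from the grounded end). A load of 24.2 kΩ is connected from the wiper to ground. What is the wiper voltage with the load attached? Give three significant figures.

The wiper splits the pot into (1−α)R = 1.568 kΩ above and αR = 2.412 kΩ below.
Lower section ‖ load = 2.193 kΩ.
V_wiper = 6.77 × 2.193/(1.568 + 2.193) = 3.95 V.

V ≈ 3.95 V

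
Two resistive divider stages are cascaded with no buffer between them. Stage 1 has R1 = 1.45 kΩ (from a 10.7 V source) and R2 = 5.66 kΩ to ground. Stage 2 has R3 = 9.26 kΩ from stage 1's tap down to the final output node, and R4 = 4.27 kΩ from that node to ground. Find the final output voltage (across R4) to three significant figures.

Stage 2 presents R3+R4 = 13.53 kΩ as a load on stage 1's tap.
Stage 1's lower leg becomes R2‖(R3+R4) = 3.991 kΩ, so V_mid = 10.7 × 3.991/5.441 = 7.848 V.
Stage 2 is itself unloaded: V_out = V_mid × R4/(R3+R4) = 7.848 × 4.27/13.53 = 2.48 V.

V_out ≈ 2.48 V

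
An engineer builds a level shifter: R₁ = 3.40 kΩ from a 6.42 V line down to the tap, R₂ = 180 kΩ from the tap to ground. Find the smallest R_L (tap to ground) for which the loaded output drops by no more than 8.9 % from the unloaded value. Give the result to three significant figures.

R_L(min) ≈ 34.2 kΩ

Output resistance R_th = R₁‖R₂ = (3.40 × 180)/183.4 = 3.337 kΩ.
The fractional drop is R_th/(R_th + R_L); requiring this ≤ 0.0890 gives R_L ≥ R_th(1/0.0890 − 1) = 3.337 × 10.24 = 34.2 kΩ.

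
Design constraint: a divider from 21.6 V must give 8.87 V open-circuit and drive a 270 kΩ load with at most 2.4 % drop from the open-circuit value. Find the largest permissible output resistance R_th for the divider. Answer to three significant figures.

Loading drop = R_th/(R_th + R_L) ≤ 0.0240, so R_th ≤ R_L · ε/(1−ε) = 270 kΩ × 0.0240/0.9760 = 6.64 kΩ.

R_th ≤ 6.64 kΩ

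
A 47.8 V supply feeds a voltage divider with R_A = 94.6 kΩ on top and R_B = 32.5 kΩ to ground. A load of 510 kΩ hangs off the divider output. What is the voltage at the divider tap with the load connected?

The load sits in parallel with R_B: R_B‖R_L = (32.5 × 510) / (32.5 + 510) = 30.55 kΩ.
V_out = 47.8 × 30.55 / (94.6 + 30.55) = 47.8 × 30.55/125.2 = 11.7 V.
(Unloaded it would have been 12.2 V.)

V_out ≈ 11.7 V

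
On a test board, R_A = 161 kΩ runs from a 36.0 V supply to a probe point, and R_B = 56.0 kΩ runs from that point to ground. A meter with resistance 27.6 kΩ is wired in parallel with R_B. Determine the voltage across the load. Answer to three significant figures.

V_out ≈ 3.71 V

The load sits in parallel with R_B: R_B‖R_L = (56.0 × 27.6) / (56.0 + 27.6) = 18.49 kΩ.
V_out = 36.0 × 18.49 / (161 + 18.49) = 36.0 × 18.49/179.5 = 3.71 V.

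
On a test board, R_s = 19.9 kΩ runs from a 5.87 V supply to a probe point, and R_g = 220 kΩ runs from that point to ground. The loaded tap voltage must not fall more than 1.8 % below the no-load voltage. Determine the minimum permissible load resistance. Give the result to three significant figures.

Output resistance R_th = R_s‖R_g = (19.9 × 220)/239.9 = 18.25 kΩ.
The fractional drop is R_th/(R_th + R_L); requiring this ≤ 0.0180 gives R_L ≥ R_th(1/0.0180 − 1) = 18.25 × 54.56 = 996 kΩ.

R_L(min) ≈ 996 kΩ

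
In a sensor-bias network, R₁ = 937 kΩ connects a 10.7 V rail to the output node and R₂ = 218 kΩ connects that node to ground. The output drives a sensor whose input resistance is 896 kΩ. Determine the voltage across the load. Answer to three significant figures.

V_out ≈ 1.69 V

The load sits in parallel with R₂: R₂‖R_L = (218 × 896) / (218 + 896) = 175.3 kΩ.
V_out = 10.7 × 175.3 / (937 + 175.3) = 10.7 × 175.3/1112 = 1.69 V.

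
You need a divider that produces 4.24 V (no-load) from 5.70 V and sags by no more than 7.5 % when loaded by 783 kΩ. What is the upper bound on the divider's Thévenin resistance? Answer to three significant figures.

R_th ≤ 63.5 kΩ

Loading drop = R_th/(R_th + R_L) ≤ 0.0750, so R_th ≤ R_L · ε/(1−ε) = 783 kΩ × 0.0750/0.9250 = 63.5 kΩ.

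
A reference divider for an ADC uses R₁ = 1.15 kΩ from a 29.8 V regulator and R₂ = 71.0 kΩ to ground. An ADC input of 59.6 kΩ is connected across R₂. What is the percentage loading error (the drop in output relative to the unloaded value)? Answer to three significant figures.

1.86 %

The divider's output (Thévenin) resistance is R₁‖R₂ = 1.132 kΩ.
Fractional drop under load = R_th/(R_th + R_L) = 1.132 / (1.132 + 59.6) = 0.01863.
So the output falls by 1.86 %.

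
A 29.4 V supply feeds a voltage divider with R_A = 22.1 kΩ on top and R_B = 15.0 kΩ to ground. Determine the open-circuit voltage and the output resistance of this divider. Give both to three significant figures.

V_th = 11.9 V, R_th = 8.94 kΩ

V_th is the open-circuit tap voltage: 29.4 × 15.0/(22.1 + 15.0) = 11.9 V.
With the supply zeroed, R_A and R_B appear in parallel from the tap: R_th = R_A‖R_B = (22.1 × 15.0)/37.10 = 8.94 kΩ.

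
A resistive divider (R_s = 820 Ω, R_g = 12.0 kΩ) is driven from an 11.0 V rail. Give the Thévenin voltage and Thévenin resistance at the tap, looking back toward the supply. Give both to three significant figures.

V_th is the open-circuit tap voltage: 11.0 × 12000/(820 + 12000) = 10.3 V.
With the supply zeroed, R_s and R_g appear in parallel from the tap: R_th = R_s‖R_g = (820 × 12000)/12820 = 768 Ω.

V_th = 10.3 V, R_th = 768 Ω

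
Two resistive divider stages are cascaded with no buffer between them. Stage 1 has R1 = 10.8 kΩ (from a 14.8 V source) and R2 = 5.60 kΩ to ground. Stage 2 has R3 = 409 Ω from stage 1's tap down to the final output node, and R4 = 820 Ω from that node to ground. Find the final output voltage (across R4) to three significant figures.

Stage 2 presents R3+R4 = 1229 Ω as a load on stage 1's tap.
Stage 1's lower leg becomes R2‖(R3+R4) = 1008 Ω, so V_mid = 14.8 × 1008/11810 = 1.263 V.
Stage 2 is itself unloaded: V_out = V_mid × R4/(R3+R4) = 1.263 × 820/1229 = 0.843 V.

V_out ≈ 0.843 V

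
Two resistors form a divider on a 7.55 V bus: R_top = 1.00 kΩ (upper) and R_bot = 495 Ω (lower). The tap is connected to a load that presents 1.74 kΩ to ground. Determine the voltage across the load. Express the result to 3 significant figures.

The load sits in parallel with R_bot: R_bot‖R_L = (495 × 1740) / (495 + 1740) = 385.4 Ω.
V_out = 7.55 × 385.4 / (1000 + 385.4) = 7.55 × 385.4/1385 = 2.10 V.

V_out ≈ 2.10 V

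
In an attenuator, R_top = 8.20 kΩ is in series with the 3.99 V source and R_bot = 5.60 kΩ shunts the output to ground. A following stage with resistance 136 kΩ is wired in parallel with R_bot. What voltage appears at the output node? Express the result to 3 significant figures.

V_out ≈ 1.58 V

The load sits in parallel with R_bot: R_bot‖R_L = (5.60 × 136) / (5.60 + 136) = 5.379 kΩ.
V_out = 3.99 × 5.379 / (8.20 + 5.379) = 3.99 × 5.379/13.58 = 1.58 V.
(Unloaded it would have been 1.62 V.)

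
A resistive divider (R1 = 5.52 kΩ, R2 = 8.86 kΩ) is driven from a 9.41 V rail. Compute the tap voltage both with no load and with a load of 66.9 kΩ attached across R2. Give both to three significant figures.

Open-circuit: V = 9.41 × 8.86/(5.52 + 8.86) = 5.80 V.
With the load, R2 becomes R2‖R_L = 7.824 kΩ, so V = 9.41 × 7.824/13.34 = 5.52 V.

Unloaded: 5.80 V; loaded: 5.52 V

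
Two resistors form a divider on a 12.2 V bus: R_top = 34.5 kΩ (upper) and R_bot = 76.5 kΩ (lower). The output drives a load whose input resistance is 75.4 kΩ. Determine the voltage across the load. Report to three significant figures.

V_out ≈ 6.39 V

The load sits in parallel with R_bot: R_bot‖R_L = (76.5 × 75.4) / (76.5 + 75.4) = 37.97 kΩ.
V_out = 12.2 × 37.97 / (34.5 + 37.97) = 12.2 × 37.97/72.47 = 6.39 V.
(Unloaded it would have been 8.41 V.)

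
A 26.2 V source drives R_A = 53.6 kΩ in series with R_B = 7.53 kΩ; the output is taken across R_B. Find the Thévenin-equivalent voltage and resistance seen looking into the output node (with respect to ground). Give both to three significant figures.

V_th = 3.23 V, R_th = 6.60 kΩ

V_th is the open-circuit tap voltage: 26.2 × 7.53/(53.6 + 7.53) = 3.23 V.
With the supply zeroed, R_A and R_B appear in parallel from the tap: R_th = R_A‖R_B = (53.6 × 7.53)/61.13 = 6.60 kΩ.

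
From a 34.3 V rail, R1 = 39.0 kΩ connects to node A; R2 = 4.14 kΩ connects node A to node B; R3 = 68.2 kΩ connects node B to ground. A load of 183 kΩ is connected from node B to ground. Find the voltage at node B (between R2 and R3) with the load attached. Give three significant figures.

At node B, R3 is in parallel with the load: R3‖R_L = 49.68 kΩ.
Below node A the resistance is R2 + (R3‖R_L) = 53.82 kΩ, so V_A = 34.3 × 53.82/92.82 = 19.89 V.
Then V_B = V_A × (R3‖R_L)/(R2 + R3‖R_L) = 19.89 × 49.68/53.82 = 18.4 V.

V ≈ 18.4 V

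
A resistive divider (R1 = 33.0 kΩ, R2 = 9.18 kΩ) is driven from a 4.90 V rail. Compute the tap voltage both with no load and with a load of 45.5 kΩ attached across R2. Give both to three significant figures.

Unloaded: 1.07 V; loaded: 0.921 V

Open-circuit: V = 4.90 × 9.18/(33.0 + 9.18) = 1.07 V.
With the load, R2 becomes R2‖R_L = 7.639 kΩ, so V = 4.90 × 7.639/40.64 = 0.921 V.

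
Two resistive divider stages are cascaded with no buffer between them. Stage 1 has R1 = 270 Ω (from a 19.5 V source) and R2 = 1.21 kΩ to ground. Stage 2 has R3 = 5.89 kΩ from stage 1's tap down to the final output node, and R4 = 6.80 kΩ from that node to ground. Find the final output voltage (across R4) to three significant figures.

V_out ≈ 8.40 V

Stage 2 presents R3+R4 = 12690 Ω as a load on stage 1's tap.
Stage 1's lower leg becomes R2‖(R3+R4) = 1105 Ω, so V_mid = 19.5 × 1105/1375 = 15.67 V.
Stage 2 is itself unloaded: V_out = V_mid × R4/(R3+R4) = 15.67 × 6800/12690 = 8.40 V.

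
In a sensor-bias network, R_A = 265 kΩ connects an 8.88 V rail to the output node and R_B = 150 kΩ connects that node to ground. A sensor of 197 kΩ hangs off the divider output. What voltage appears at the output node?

V_out ≈ 2.16 V

The load sits in parallel with R_B: R_B‖R_L = (150 × 197) / (150 + 197) = 85.16 kΩ.
V_out = 8.88 × 85.16 / (265 + 85.16) = 8.88 × 85.16/350.2 = 2.16 V.
(Unloaded it would have been 3.21 V.)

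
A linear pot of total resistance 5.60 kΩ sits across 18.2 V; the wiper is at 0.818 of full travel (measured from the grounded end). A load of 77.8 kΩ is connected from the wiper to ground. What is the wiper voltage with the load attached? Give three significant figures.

V ≈ 14.7 V

The wiper splits the pot into (1−α)R = 1.019 kΩ above and αR = 4.581 kΩ below.
Lower section ‖ load = 4.326 kΩ.
V_wiper = 18.2 × 4.326/(1.019 + 4.326) = 14.7 V.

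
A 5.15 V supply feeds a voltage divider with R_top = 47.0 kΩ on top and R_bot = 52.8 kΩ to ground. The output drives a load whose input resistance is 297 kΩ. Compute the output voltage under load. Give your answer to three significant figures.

V_out ≈ 2.51 V

The load sits in parallel with R_bot: R_bot‖R_L = (52.8 × 297) / (52.8 + 297) = 44.83 kΩ.
V_out = 5.15 × 44.83 / (47.0 + 44.83) = 5.15 × 44.83/91.83 = 2.51 V.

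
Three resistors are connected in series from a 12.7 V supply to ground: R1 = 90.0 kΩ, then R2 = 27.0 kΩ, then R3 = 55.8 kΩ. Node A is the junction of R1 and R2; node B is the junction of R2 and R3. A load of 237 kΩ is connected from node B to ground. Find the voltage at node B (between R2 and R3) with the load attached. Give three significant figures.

V ≈ 3.54 V

At node B, R3 is in parallel with the load: R3‖R_L = 45.17 kΩ.
Below node A the resistance is R2 + (R3‖R_L) = 72.17 kΩ, so V_A = 12.7 × 72.17/162.2 = 5.652 V.
Then V_B = V_A × (R3‖R_L)/(R2 + R3‖R_L) = 5.652 × 45.17/72.17 = 3.54 V.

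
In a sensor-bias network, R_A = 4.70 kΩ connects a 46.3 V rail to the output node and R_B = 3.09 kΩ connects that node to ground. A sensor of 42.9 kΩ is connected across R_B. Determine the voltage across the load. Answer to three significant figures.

V_out ≈ 17.6 V

The load sits in parallel with R_B: R_B‖R_L = (3.09 × 42.9) / (3.09 + 42.9) = 2.882 kΩ.
V_out = 46.3 × 2.882 / (4.70 + 2.882) = 46.3 × 2.882/7.582 = 17.6 V.
(Unloaded it would have been 18.4 V.)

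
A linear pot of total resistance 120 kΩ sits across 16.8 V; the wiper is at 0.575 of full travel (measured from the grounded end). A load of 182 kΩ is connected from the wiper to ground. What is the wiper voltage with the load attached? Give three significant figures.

V ≈ 8.32 V

The wiper splits the pot into (1−α)R = 51.00 kΩ above and αR = 69.00 kΩ below.
Lower section ‖ load = 50.03 kΩ.
V_wiper = 16.8 × 50.03/(51.00 + 50.03) = 8.32 V.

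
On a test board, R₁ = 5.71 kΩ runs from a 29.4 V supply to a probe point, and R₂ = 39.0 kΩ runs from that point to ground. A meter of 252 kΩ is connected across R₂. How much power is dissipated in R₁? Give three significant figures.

P ≈ 3.17 mW

Total resistance from the source is R₁ + (R₂‖R_L) = 39.48 kΩ, so I = 29.4/39.48 kΩ = 0.7446 mA.
P = I²·R₁ = (0.7446 mA)² × 5.71 kΩ = 3.17 mW.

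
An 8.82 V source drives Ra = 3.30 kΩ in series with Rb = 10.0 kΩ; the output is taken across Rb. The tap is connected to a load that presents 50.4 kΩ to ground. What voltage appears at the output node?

V_out ≈ 6.32 V

The load sits in parallel with Rb: Rb‖R_L = (10.0 × 50.4) / (10.0 + 50.4) = 8.344 kΩ.
V_out = 8.82 × 8.344 / (3.30 + 8.344) = 8.82 × 8.344/11.64 = 6.32 V.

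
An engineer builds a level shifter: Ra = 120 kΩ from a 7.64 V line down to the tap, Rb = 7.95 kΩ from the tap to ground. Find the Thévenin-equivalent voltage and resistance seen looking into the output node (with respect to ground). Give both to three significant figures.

V_th = 0.475 V, R_th = 7.46 kΩ

V_th is the open-circuit tap voltage: 7.64 × 7.95/(120 + 7.95) = 0.475 V.
With the supply zeroed, Ra and Rb appear in parallel from the tap: R_th = Ra‖Rb = (120 × 7.95)/128.0 = 7.46 kΩ.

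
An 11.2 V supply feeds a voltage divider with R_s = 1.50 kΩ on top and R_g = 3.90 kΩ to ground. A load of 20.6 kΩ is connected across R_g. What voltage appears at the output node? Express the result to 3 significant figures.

The load sits in parallel with R_g: R_g‖R_L = (3.90 × 20.6) / (3.90 + 20.6) = 3.279 kΩ.
V_out = 11.2 × 3.279 / (1.50 + 3.279) = 11.2 × 3.279/4.779 = 7.68 V.
(Unloaded it would have been 8.09 V.)

V_out ≈ 7.68 V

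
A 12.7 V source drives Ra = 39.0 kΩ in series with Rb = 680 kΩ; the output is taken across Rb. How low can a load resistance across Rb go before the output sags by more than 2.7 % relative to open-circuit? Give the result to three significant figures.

R_L(min) ≈ 1.33 MΩ

Output resistance R_th = Ra‖Rb = (39.0 × 680)/719.0 = 36.88 kΩ.
The fractional drop is R_th/(R_th + R_L); requiring this ≤ 0.0270 gives R_L ≥ R_th(1/0.0270 − 1) = 36.88 × 36.04 = 1.33 MΩ.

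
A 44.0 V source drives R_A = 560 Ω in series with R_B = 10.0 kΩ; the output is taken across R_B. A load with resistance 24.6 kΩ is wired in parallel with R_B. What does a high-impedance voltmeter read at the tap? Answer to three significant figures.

V_out ≈ 40.8 V

The load sits in parallel with R_B: R_B‖R_L = (10000 × 24600) / (10000 + 24600) = 7110 Ω.
V_out = 44.0 × 7110 / (560 + 7110) = 44.0 × 7110/7670 = 40.8 V.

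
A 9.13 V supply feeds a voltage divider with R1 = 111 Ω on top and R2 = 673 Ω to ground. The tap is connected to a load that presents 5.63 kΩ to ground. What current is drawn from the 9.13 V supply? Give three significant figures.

I ≈ 12.8 mA

R2‖R_L = 601.1 Ω, so the source sees R1 + R2‖R_L = 712.1 Ω.
I = 9.13 V / 712.1 Ω = 12.8 mA.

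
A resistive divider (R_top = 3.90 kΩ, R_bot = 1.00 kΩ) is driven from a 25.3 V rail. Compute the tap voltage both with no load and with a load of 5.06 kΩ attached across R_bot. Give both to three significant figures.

Unloaded: 5.16 V; loaded: 4.46 V

Open-circuit: V = 25.3 × 1.00/(3.90 + 1.00) = 5.16 V.
With the load, R_bot becomes R_bot‖R_L = 0.8350 kΩ, so V = 25.3 × 0.8350/4.735 = 4.46 V.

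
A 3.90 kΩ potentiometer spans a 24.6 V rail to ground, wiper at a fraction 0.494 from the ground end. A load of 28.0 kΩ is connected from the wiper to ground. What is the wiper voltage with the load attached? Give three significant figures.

V ≈ 11.7 V

The wiper splits the pot into (1−α)R = 1.973 kΩ above and αR = 1.927 kΩ below.
Lower section ‖ load = 1.803 kΩ.
V_wiper = 24.6 × 1.803/(1.973 + 1.803) = 11.7 V.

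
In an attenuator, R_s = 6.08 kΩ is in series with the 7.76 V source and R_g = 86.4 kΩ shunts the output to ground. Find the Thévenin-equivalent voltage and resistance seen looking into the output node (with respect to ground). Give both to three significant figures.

V_th = 7.25 V, R_th = 5.68 kΩ

V_th is the open-circuit tap voltage: 7.76 × 86.4/(6.08 + 86.4) = 7.25 V.
With the supply zeroed, R_s and R_g appear in parallel from the tap: R_th = R_s‖R_g = (6.08 × 86.4)/92.48 = 5.68 kΩ.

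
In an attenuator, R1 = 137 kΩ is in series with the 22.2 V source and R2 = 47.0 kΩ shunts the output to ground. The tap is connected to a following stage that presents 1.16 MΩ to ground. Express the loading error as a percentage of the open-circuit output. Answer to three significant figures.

2.93 %

The divider's output (Thévenin) resistance is R1‖R2 = 34.99 kΩ.
Fractional drop under load = R_th/(R_th + R_L) = 34.99 / (34.99 + 1160) = 0.02928.
So the output falls by 2.93 %.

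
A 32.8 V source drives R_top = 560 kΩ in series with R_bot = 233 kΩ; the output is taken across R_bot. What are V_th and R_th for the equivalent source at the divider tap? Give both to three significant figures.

V_th is the open-circuit tap voltage: 32.8 × 233/(560 + 233) = 9.64 V.
With the supply zeroed, R_top and R_bot appear in parallel from the tap: R_th = R_top‖R_bot = (560 × 233)/793.0 = 165 kΩ.

V_th = 9.64 V, R_th = 165 kΩ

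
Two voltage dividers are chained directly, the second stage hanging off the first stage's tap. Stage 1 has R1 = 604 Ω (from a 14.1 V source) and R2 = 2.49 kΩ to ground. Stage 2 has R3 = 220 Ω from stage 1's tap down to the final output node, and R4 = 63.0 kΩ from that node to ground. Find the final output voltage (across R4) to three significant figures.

Stage 2 presents R3+R4 = 63220 Ω as a load on stage 1's tap.
Stage 1's lower leg becomes R2‖(R3+R4) = 2396 Ω, so V_mid = 14.1 × 2396/3000 = 11.26 V.
Stage 2 is itself unloaded: V_out = V_mid × R4/(R3+R4) = 11.26 × 63000/63220 = 11.2 V.

V_out ≈ 11.2 V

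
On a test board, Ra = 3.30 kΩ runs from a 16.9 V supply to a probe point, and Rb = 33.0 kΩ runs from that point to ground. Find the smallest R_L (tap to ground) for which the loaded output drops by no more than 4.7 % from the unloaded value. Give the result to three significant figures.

Output resistance R_th = Ra‖Rb = (3.30 × 33.0)/36.30 = 3.000 kΩ.
The fractional drop is R_th/(R_th + R_L); requiring this ≤ 0.0470 gives R_L ≥ R_th(1/0.0470 − 1) = 3.000 × 20.28 = 60.8 kΩ.

R_L(min) ≈ 60.8 kΩ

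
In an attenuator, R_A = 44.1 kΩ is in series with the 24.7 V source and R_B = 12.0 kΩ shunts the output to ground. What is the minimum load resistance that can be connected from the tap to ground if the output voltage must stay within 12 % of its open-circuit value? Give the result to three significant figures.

Output resistance R_th = R_A‖R_B = (44.1 × 12.0)/56.10 = 9.433 kΩ.
The fractional drop is R_th/(R_th + R_L); requiring this ≤ 0.120 gives R_L ≥ R_th(1/0.120 − 1) = 9.433 × 7.333 = 69.2 kΩ.

R_L(min) ≈ 69.2 kΩ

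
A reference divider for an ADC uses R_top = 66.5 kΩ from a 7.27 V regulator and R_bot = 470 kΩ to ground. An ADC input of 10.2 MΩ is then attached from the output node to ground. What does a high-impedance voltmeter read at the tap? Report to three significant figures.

The load sits in parallel with R_bot: R_bot‖R_L = (470 × 10200) / (470 + 10200) = 449.3 kΩ.
V_out = 7.27 × 449.3 / (66.5 + 449.3) = 7.27 × 449.3/515.8 = 6.33 V.
(Unloaded it would have been 6.37 V.)

V_out ≈ 6.33 V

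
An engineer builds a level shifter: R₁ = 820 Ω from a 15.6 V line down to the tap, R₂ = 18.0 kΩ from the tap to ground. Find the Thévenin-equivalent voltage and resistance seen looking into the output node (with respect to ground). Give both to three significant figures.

V_th = 14.9 V, R_th = 784 Ω

V_th is the open-circuit tap voltage: 15.6 × 18000/(820 + 18000) = 14.9 V.
With the supply zeroed, R₁ and R₂ appear in parallel from the tap: R_th = R₁‖R₂ = (820 × 18000)/18820 = 784 Ω.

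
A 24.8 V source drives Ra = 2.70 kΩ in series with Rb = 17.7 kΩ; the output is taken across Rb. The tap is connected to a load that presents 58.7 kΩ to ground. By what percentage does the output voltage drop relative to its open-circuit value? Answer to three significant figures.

3.84 %

The divider's output (Thévenin) resistance is Ra‖Rb = 2.343 kΩ.
Fractional drop under load = R_th/(R_th + R_L) = 2.343 / (2.343 + 58.7) = 0.03838.
So the output falls by 3.84 %.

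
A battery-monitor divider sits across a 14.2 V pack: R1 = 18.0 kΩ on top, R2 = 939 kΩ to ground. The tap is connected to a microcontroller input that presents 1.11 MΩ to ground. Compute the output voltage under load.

V_out ≈ 13.7 V

The load sits in parallel with R2: R2‖R_L = (939 × 1110) / (939 + 1110) = 508.7 kΩ.
V_out = 14.2 × 508.7 / (18.0 + 508.7) = 14.2 × 508.7/526.7 = 13.7 V.
(Unloaded it would have been 13.9 V.)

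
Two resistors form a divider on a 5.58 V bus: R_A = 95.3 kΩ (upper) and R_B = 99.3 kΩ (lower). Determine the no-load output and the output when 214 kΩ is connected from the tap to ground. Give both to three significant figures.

Unloaded: 2.85 V; loaded: 2.32 V

Open-circuit: V = 5.58 × 99.3/(95.3 + 99.3) = 2.85 V.
With the load, R_B becomes R_B‖R_L = 67.83 kΩ, so V = 5.58 × 67.83/163.1 = 2.32 V.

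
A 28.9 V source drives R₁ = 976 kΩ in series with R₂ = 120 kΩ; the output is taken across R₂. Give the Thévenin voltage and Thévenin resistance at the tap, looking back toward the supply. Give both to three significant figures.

V_th is the open-circuit tap voltage: 28.9 × 120/(976 + 120) = 3.16 V.
With the supply zeroed, R₁ and R₂ appear in parallel from the tap: R_th = R₁‖R₂ = (976 × 120)/1096 = 107 kΩ.

V_th = 3.16 V, R_th = 107 kΩ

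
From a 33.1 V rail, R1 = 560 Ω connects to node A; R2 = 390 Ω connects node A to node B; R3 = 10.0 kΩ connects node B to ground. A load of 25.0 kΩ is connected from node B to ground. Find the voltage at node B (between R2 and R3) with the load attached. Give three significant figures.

At node B, R3 is in parallel with the load: R3‖R_L = 7143 Ω.
Below node A the resistance is R2 + (R3‖R_L) = 7533 Ω, so V_A = 33.1 × 7533/8093 = 30.81 V.
Then V_B = V_A × (R3‖R_L)/(R2 + R3‖R_L) = 30.81 × 7143/7533 = 29.2 V.

V ≈ 29.2 V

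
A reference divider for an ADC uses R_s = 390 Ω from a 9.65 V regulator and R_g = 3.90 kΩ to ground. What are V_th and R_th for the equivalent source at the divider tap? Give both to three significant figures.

V_th is the open-circuit tap voltage: 9.65 × 3900/(390 + 3900) = 8.77 V.
With the supply zeroed, R_s and R_g appear in parallel from the tap: R_th = R_s‖R_g = (390 × 3900)/4290 = 355 Ω.

V_th = 8.77 V, R_th = 355 Ω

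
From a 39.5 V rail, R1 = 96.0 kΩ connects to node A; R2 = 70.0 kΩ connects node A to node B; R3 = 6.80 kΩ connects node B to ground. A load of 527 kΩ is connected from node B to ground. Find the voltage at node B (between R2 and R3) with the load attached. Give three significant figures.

At node B, R3 is in parallel with the load: R3‖R_L = 6.713 kΩ.
Below node A the resistance is R2 + (R3‖R_L) = 76.71 kΩ, so V_A = 39.5 × 76.71/172.7 = 17.54 V.
Then V_B = V_A × (R3‖R_L)/(R2 + R3‖R_L) = 17.54 × 6.713/76.71 = 1.54 V.

V ≈ 1.54 V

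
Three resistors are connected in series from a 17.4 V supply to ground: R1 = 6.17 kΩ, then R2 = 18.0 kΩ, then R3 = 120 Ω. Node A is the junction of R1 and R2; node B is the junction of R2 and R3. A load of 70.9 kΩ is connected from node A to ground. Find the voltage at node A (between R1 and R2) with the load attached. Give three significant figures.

Below node A the series string R2+R3 = 18120 Ω sits in parallel with the 70900 Ω load: 14430 Ω.
V_A = 17.4 × 14430/(6170 + 14430) = 12.2 V.

V ≈ 12.2 V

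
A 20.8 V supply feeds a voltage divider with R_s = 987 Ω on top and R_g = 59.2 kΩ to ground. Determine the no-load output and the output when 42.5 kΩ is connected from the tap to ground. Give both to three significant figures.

Open-circuit: V = 20.8 × 59200/(987 + 59200) = 20.5 V.
With the load, R_g becomes R_g‖R_L = 24740 Ω, so V = 20.8 × 24740/25730 = 20.0 V.

Unloaded: 20.5 V; loaded: 20.0 V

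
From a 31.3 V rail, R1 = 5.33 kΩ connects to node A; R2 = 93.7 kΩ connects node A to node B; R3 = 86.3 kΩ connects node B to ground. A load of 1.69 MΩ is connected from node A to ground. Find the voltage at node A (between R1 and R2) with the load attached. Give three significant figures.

Below node A the series string R2+R3 = 180.0 kΩ sits in parallel with the 1690 kΩ load: 162.7 kΩ.
V_A = 31.3 × 162.7/(5.33 + 162.7) = 30.3 V.

V ≈ 30.3 V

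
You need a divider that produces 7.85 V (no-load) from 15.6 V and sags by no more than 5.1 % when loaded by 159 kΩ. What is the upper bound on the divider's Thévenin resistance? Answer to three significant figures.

R_th ≤ 8.54 kΩ

Loading drop = R_th/(R_th + R_L) ≤ 0.0510, so R_th ≤ R_L · ε/(1−ε) = 159 kΩ × 0.0510/0.9490 = 8.54 kΩ.
(Any R1, R2 with R2/(R1+R2) = 0.503 and R1‖R2 ≤ 8.54 kΩ will meet the spec.)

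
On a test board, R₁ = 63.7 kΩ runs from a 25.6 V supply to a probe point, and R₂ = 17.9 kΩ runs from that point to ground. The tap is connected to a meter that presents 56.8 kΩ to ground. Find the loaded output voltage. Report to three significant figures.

The load sits in parallel with R₂: R₂‖R_L = (17.9 × 56.8) / (17.9 + 56.8) = 13.61 kΩ.
V_out = 25.6 × 13.61 / (63.7 + 13.61) = 25.6 × 13.61/77.31 = 4.51 V.

V_out ≈ 4.51 V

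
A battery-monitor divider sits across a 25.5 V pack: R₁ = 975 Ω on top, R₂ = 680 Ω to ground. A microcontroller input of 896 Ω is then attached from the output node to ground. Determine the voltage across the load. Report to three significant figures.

V_out ≈ 7.24 V

The load sits in parallel with R₂: R₂‖R_L = (680 × 896) / (680 + 896) = 386.6 Ω.
V_out = 25.5 × 386.6 / (975 + 386.6) = 25.5 × 386.6/1362 = 7.24 V.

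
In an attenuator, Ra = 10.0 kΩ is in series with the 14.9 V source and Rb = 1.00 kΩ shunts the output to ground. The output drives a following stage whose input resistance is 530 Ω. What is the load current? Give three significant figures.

I_L ≈ 0.941 mA

Rb‖R_L = 346.4 Ω; V_out = 14.9 × 346.4/10350 = 0.4989 V.
I_L = V_out / R_L = 0.4989 / 530 Ω = 0.941 mA.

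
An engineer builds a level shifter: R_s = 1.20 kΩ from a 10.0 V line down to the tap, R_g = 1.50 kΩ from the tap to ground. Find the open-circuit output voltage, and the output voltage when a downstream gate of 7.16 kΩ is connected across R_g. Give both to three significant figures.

Open-circuit: V = 10.0 × 1.50/(1.20 + 1.50) = 5.56 V.
With the load, R_g becomes R_g‖R_L = 1.240 kΩ, so V = 10.0 × 1.240/2.440 = 5.08 V.

Unloaded: 5.56 V; loaded: 5.08 V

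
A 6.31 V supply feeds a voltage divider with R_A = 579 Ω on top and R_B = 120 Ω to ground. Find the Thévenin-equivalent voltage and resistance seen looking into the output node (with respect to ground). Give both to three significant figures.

V_th is the open-circuit tap voltage: 6.31 × 120/(579 + 120) = 1.08 V.
With the supply zeroed, R_A and R_B appear in parallel from the tap: R_th = R_A‖R_B = (579 × 120)/699.0 = 99.4 Ω.

V_th = 1.08 V, R_th = 99.4 Ω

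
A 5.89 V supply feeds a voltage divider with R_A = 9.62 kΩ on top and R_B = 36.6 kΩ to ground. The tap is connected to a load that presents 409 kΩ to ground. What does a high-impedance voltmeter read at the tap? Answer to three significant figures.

V_out ≈ 4.58 V

The load sits in parallel with R_B: R_B‖R_L = (36.6 × 409) / (36.6 + 409) = 33.59 kΩ.
V_out = 5.89 × 33.59 / (9.62 + 33.59) = 5.89 × 33.59/43.21 = 4.58 V.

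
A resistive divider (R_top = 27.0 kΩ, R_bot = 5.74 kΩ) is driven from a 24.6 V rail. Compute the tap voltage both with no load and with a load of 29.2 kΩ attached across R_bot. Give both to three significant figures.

Unloaded: 4.31 V; loaded: 3.71 V

Open-circuit: V = 24.6 × 5.74/(27.0 + 5.74) = 4.31 V.
With the load, R_bot becomes R_bot‖R_L = 4.797 kΩ, so V = 24.6 × 4.797/31.80 = 3.71 V.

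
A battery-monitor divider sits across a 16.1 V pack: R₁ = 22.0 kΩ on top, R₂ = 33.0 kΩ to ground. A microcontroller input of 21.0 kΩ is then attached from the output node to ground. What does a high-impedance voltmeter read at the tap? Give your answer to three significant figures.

The load sits in parallel with R₂: R₂‖R_L = (33.0 × 21.0) / (33.0 + 21.0) = 12.83 kΩ.
V_out = 16.1 × 12.83 / (22.0 + 12.83) = 16.1 × 12.83/34.83 = 5.93 V.

V_out ≈ 5.93 V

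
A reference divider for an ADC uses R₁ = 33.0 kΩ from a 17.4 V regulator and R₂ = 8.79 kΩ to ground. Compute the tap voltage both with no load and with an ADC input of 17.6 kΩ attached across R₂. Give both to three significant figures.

Open-circuit: V = 17.4 × 8.79/(33.0 + 8.79) = 3.66 V.
With the load, R₂ becomes R₂‖R_L = 5.862 kΩ, so V = 17.4 × 5.862/38.86 = 2.62 V.

Unloaded: 3.66 V; loaded: 2.62 V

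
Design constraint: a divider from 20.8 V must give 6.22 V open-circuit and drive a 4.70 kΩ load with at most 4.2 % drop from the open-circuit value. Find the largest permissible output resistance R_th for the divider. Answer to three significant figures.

R_th ≤ 206 Ω

Loading drop = R_th/(R_th + R_L) ≤ 0.0420, so R_th ≤ R_L · ε/(1−ε) = 4.70 kΩ × 0.0420/0.9580 = 206 Ω.
(Any R1, R2 with R2/(R1+R2) = 0.299 and R1‖R2 ≤ 206 Ω will meet the spec.)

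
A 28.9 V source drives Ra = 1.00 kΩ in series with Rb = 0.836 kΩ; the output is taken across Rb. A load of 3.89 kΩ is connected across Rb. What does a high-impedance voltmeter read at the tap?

The load sits in parallel with Rb: Rb‖R_L = (836 × 3890) / (836 + 3890) = 688.1 Ω.
V_out = 28.9 × 688.1 / (1000 + 688.1) = 28.9 × 688.1/1688 = 11.8 V.
(Unloaded it would have been 13.2 V.)

V_out ≈ 11.8 V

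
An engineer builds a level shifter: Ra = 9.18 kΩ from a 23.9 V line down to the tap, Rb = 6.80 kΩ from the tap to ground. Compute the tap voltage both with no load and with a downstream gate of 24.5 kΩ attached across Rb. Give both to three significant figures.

Unloaded: 10.2 V; loaded: 8.77 V

Open-circuit: V = 23.9 × 6.80/(9.18 + 6.80) = 10.2 V.
With the load, Rb becomes Rb‖R_L = 5.323 kΩ, so V = 23.9 × 5.323/14.50 = 8.77 V.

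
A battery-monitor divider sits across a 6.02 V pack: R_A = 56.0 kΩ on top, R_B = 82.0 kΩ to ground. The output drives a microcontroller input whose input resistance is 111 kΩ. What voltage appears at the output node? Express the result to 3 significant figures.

V_out ≈ 2.75 V

The load sits in parallel with R_B: R_B‖R_L = (82.0 × 111) / (82.0 + 111) = 47.16 kΩ.
V_out = 6.02 × 47.16 / (56.0 + 47.16) = 6.02 × 47.16/103.2 = 2.75 V.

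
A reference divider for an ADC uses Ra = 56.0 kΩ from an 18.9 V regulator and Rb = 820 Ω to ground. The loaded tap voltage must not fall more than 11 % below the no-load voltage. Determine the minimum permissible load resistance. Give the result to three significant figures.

R_L(min) ≈ 6.54 kΩ

Output resistance R_th = Ra‖Rb = (56000 × 820)/56820 = 808.2 Ω.
The fractional drop is R_th/(R_th + R_L); requiring this ≤ 0.110 gives R_L ≥ R_th(1/0.110 − 1) = 808.2 × 8.091 = 6.54 kΩ.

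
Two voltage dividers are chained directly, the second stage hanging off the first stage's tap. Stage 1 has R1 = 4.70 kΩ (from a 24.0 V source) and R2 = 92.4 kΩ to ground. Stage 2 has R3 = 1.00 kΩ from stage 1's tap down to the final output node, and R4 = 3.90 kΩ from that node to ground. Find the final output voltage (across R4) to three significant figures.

V_out ≈ 9.50 V

Stage 2 presents R3+R4 = 4.900 kΩ as a load on stage 1's tap.
Stage 1's lower leg becomes R2‖(R3+R4) = 4.653 kΩ, so V_mid = 24.0 × 4.653/9.353 = 11.94 V.
Stage 2 is itself unloaded: V_out = V_mid × R4/(R3+R4) = 11.94 × 3.90/4.900 = 9.50 V.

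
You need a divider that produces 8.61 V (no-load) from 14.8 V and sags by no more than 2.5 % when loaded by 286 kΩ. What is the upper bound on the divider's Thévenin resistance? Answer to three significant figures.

Loading drop = R_th/(R_th + R_L) ≤ 0.0250, so R_th ≤ R_L · ε/(1−ε) = 286 kΩ × 0.0250/0.9750 = 7.33 kΩ.
(Any R1, R2 with R2/(R1+R2) = 0.582 and R1‖R2 ≤ 7.33 kΩ will meet the spec.)

R_th ≤ 7.33 kΩ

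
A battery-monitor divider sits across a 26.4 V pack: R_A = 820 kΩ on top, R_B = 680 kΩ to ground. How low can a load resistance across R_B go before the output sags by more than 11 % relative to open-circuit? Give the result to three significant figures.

Output resistance R_th = R_A‖R_B = (820 × 680)/1500 = 371.7 kΩ.
The fractional drop is R_th/(R_th + R_L); requiring this ≤ 0.110 gives R_L ≥ R_th(1/0.110 − 1) = 371.7 × 8.091 = 3.01 MΩ.

R_L(min) ≈ 3.01 MΩ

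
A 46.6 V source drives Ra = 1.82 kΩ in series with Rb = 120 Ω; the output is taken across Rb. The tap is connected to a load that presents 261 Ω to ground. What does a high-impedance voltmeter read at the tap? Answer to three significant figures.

V_out ≈ 2.01 V

The load sits in parallel with Rb: Rb‖R_L = (120 × 261) / (120 + 261) = 82.20 Ω.
V_out = 46.6 × 82.20 / (1820 + 82.20) = 46.6 × 82.20/1902 = 2.01 V.
(Unloaded it would have been 2.88 V.)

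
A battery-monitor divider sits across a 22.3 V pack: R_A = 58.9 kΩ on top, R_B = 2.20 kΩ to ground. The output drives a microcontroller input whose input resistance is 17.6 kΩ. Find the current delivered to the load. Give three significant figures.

I_L ≈ 0.0407 mA

R_B‖R_L = 1.956 kΩ; V_out = 22.3 × 1.956/60.86 = 0.7166 V.
I_L = V_out / R_L = 0.7166 / 17.6 kΩ = 0.0407 mA.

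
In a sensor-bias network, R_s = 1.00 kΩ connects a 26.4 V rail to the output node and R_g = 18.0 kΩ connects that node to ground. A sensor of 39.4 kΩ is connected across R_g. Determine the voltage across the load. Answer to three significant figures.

The load sits in parallel with R_g: R_g‖R_L = (18.0 × 39.4) / (18.0 + 39.4) = 12.36 kΩ.
V_out = 26.4 × 12.36 / (1.00 + 12.36) = 26.4 × 12.36/13.36 = 24.4 V.

V_out ≈ 24.4 V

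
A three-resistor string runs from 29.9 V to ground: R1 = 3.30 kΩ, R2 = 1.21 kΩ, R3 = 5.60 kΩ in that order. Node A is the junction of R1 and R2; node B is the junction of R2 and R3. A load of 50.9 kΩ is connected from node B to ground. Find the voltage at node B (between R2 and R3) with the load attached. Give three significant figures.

V ≈ 15.8 V

At node B, R3 is in parallel with the load: R3‖R_L = 5.045 kΩ.
Below node A the resistance is R2 + (R3‖R_L) = 6.255 kΩ, so V_A = 29.9 × 6.255/9.555 = 19.57 V.
Then V_B = V_A × (R3‖R_L)/(R2 + R3‖R_L) = 19.57 × 5.045/6.255 = 15.8 V.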